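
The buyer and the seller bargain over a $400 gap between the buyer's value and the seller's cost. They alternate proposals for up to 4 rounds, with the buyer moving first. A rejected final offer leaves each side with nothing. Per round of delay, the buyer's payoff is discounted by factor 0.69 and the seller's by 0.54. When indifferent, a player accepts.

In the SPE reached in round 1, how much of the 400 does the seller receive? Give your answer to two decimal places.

By backward induction:
Round 4 (the seller proposes): the buyer will accept anything ≥ 0, so the seller offers 0 and keeps 400.
Round 3 (the buyer proposes): the seller can get 400 next round, worth 0.54 × 400 = 216 now, so the buyer offers 216, keeping 184.
Round 2 (the seller proposes): the buyer can get 184 next round, worth 0.69 × 184 = 126.96 now. The seller offers 126.96 and keeps 400 − 126.96 = 273.04.
Round 1 (the buyer proposes): the seller can get 273.04 next round, worth 0.54 × 273.04 = 147.4416 now, so the buyer offers 147.4416, keeping 252.5584.

147.44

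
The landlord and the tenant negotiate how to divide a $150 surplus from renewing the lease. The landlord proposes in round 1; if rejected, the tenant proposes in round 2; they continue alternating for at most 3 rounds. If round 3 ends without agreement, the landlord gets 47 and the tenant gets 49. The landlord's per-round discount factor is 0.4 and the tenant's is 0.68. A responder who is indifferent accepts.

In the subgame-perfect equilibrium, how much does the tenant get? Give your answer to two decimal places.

74.53

By backward induction:
Round 3 (the landlord proposes): the tenant gets 49 if talks fail, so the landlord offers 49 and keeps 101.
Round 2 (the tenant proposes): the landlord can get 101 next round, worth 0.4 × 101 = 40.4 now; the tenant offers that and keeps 109.6.
Round 1 (the landlord proposes): the tenant can get 109.6 next round, worth 0.68 × 109.6 = 74.528 now, so the landlord offers 74.528, keeping 75.472.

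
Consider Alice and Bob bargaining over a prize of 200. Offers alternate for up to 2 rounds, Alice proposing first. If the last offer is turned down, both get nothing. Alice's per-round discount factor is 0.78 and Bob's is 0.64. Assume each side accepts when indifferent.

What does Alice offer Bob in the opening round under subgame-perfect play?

128

Round 2 (Bob proposes): rejection yields 0 for Alice; Bob offers 0 and keeps 200.
Round 1 (Alice proposes): Bob can get 200 next round, worth 0.64 × 200 = 128 now, so Alice offers 128, keeping 72.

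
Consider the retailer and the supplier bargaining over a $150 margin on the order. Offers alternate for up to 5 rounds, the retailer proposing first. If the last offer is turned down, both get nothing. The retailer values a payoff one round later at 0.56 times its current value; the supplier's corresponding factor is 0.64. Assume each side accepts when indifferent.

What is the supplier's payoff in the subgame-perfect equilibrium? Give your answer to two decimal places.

57.38

Round 5 (the retailer proposes): the supplier will accept anything ≥ 0, so the retailer offers 0 and keeps 150.
Round 4 (the supplier proposes): the retailer can get 150 next round, worth 0.56 × 150 = 84 now; the supplier offers that and keeps 66.
Round 3 (the retailer proposes): the supplier can get 66 next round, worth 0.64 × 66 = 42.24 now. The retailer offers 42.24 and keeps 150 − 42.24 = 107.76.
Round 2 (the supplier proposes): the retailer can get 107.76 next round, worth 0.56 × 107.76 = 60.3456 now; the supplier offers that and keeps 89.6544.
Round 1 (the retailer proposes): the supplier can get 89.6544 next round, worth 0.64 × 89.6544 = 57.378816 now. The retailer offers 57.378816 and keeps 150 − 57.378816 = 92.621184.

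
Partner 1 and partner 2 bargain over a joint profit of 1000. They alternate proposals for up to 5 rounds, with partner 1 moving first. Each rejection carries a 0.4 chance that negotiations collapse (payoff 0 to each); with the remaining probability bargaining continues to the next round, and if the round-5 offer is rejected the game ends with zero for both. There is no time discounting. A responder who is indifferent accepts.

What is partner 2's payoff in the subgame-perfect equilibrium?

By backward induction:
Round 5 (partner 1 proposes): partner 2 will accept anything ≥ 0, so partner 1 offers 0 and keeps 1000.
Round 4 (partner 2 proposes): rejecting gives partner 1 an expected 0.6 × 1000 = 600; partner 2 offers that and keeps 400.
Round 3 (partner 1 proposes): rejecting gives partner 2 an expected 0.6 × 400 = 240. Partner 1 offers 240 and keeps 1000 − 240 = 760.
Round 2 (partner 2 proposes): rejecting gives partner 1 an expected 0.6 × 760 = 456, so partner 2 offers 456, keeping 544.
Round 1 (partner 1 proposes): rejecting gives partner 2 an expected 0.6 × 544 = 326.4. Partner 1 offers 326.4 and keeps 1000 − 326.4 = 673.6.

326.4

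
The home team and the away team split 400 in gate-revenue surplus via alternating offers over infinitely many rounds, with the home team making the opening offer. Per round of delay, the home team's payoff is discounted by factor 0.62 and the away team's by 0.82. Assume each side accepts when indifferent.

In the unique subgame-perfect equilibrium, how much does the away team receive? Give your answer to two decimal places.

253.54

When the home team proposes, the away team accepts any offer worth at least 0.82 times what the away team would get by proposing next round; and vice versa.
This gives x = 400 − 0.82y and y = 400 − 0.62x, where x and y are each side's share when it proposes.
Hence (1 − 0.82·0.62)x = 400(1 − 0.82), i.e. 0.4916·x = 72.
x ≈ 146.4605; the away team's share is 400 − x ≈ 253.5395.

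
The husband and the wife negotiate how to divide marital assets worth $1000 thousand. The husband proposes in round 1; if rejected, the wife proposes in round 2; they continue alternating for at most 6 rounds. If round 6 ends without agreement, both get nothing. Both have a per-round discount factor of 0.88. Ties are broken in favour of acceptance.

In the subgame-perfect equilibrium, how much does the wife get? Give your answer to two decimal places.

715.11

Solve by backward induction from round 6.
Round 6 (the wife proposes): the husband will accept anything ≥ 0, so the wife offers 0 and keeps 1000.
Round 5 (the husband proposes): the wife can get 1000 next round, worth 0.88 × 1000 = 880 now; the husband offers that and keeps 120.
Round 4 (the wife proposes): the husband can get 120 next round, worth 0.88 × 120 = 105.6 now, so the wife offers 105.6, keeping 894.4.
Round 3 (the husband proposes): the wife can get 894.4 next round, worth 0.88 × 894.4 = 787.072 now; the husband offers that and keeps 212.928.
Round 2 (the wife proposes): the husband can get 212.928 next round, worth 0.88 × 212.928 = 187.37664 now; the wife offers that and keeps 812.62336.
Round 1 (the husband proposes): the wife can get 812.62336 next round, worth 0.88 × 812.62336 = 715.1085568 now. The husband offers 715.1085568 and keeps 1000 − 715.1085568 = 284.8914432.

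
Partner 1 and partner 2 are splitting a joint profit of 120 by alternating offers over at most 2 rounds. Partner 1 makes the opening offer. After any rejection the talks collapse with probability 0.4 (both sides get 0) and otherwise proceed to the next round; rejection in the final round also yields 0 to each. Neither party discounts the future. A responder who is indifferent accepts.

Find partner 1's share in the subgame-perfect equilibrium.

48

By backward induction:
Round 2 (partner 2 proposes): rejection yields 0 for partner 1; partner 2 offers 0 and keeps 120.
Round 1 (partner 1 proposes): rejecting gives partner 2 an expected 0.6 × 120 = 72. Partner 1 offers 72 and keeps 120 − 72 = 48.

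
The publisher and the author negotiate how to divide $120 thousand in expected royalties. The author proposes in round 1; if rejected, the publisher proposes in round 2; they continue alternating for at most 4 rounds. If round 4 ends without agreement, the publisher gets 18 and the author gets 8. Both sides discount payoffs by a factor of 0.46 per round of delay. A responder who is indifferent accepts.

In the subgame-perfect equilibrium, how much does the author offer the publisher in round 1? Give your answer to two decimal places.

40.71

Round 4 (the publisher proposes): the author gets 8 if talks fail, so the publisher offers 8 and keeps 112.
Round 3 (the author proposes): the publisher can get 112 next round, worth 0.46 × 112 = 51.52 now; the author offers that and keeps 68.48.
Round 2 (the publisher proposes): the author can get 68.48 next round, worth 0.46 × 68.48 = 31.5008 now, so the publisher offers 31.5008, keeping 88.4992.
Round 1 (the author proposes): the publisher can get 88.4992 next round, worth 0.46 × 88.4992 = 40.709632 now; the author offers that and keeps 79.290368.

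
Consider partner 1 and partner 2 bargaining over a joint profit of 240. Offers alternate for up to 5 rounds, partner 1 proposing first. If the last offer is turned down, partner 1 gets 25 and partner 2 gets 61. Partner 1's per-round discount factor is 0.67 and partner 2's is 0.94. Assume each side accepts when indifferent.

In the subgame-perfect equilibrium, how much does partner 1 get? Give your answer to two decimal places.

94.47

Round 5 (partner 1 proposes): partner 2 gets 61 if talks fail, so partner 1 offers 61 and keeps 179.
Round 4 (partner 2 proposes): partner 1 can get 179 next round, worth 0.67 × 179 = 119.93 now. Partner 2 offers 119.93 and keeps 240 − 119.93 = 120.07.
Round 3 (partner 1 proposes): partner 2 can get 120.07 next round, worth 0.94 × 120.07 = 112.8658 now; partner 1 offers that and keeps 127.1342.
Round 2 (partner 2 proposes): partner 1 can get 127.1342 next round, worth 0.67 × 127.1342 = 85.179914 now; partner 2 offers that and keeps 154.820086.
Round 1 (partner 1 proposes): partner 2 can get 154.820086 next round, worth 0.94 × 154.820086 = 145.53088084 now. Partner 1 offers 145.53088084 and keeps 240 − 145.53088084 = 94.46911916.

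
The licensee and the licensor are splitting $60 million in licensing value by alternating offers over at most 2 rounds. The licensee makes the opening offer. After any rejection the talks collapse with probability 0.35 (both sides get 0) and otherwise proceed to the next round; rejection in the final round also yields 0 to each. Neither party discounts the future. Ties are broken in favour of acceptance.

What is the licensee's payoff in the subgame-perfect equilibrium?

Round 2 (the licensor proposes): rejection yields 0 for the licensee; the licensor offers 0 and keeps 60.
Round 1 (the licensee proposes): rejecting gives the licensor an expected 0.65 × 60 = 39, so the licensee offers 39, keeping 21.

21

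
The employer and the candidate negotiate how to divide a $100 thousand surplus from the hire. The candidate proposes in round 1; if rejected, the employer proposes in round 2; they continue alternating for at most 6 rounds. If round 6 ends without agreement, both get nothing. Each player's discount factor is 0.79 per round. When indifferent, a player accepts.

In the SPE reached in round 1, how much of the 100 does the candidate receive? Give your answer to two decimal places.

42.29

Round 6 (the employer proposes): the candidate will accept anything ≥ 0, so the employer offers 0 and keeps 100.
Round 5 (the candidate proposes): the employer can get 100 next round, worth 0.79 × 100 = 79 now, so the candidate offers 79, keeping 21.
Round 4 (the employer proposes): the candidate can get 21 next round, worth 0.79 × 21 = 16.59 now, so the employer offers 16.59, keeping 83.41.
Round 3 (the candidate proposes): the employer can get 83.41 next round, worth 0.79 × 83.41 = 65.8939 now; the candidate offers that and keeps 34.1061.
Round 2 (the employer proposes): the candidate can get 34.1061 next round, worth 0.79 × 34.1061 = 26.943819 now, so the employer offers 26.943819, keeping 73.056181.
Round 1 (the candidate proposes): the employer can get 73.056181 next round, worth 0.79 × 73.056181 = 57.71438299 now, so the candidate offers 57.71438299, keeping 42.28561701.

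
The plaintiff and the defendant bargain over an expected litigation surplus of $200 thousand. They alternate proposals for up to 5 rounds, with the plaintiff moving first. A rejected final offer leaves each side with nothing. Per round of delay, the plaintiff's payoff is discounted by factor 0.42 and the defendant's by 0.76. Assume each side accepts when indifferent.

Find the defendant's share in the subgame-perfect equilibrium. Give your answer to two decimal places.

116.30

Solve by backward induction from round 5.
Round 5 (the plaintiff proposes): rejection yields 0 for the defendant; the plaintiff offers 0 and keeps 200.
Round 4 (the defendant proposes): the plaintiff can get 200 next round, worth 0.42 × 200 = 84 now; the defendant offers that and keeps 116.
Round 3 (the plaintiff proposes): the defendant can get 116 next round, worth 0.76 × 116 = 88.16 now. The plaintiff offers 88.16 and keeps 200 − 88.16 = 111.84.
Round 2 (the defendant proposes): the plaintiff can get 111.84 next round, worth 0.42 × 111.84 = 46.9728 now, so the defendant offers 46.9728, keeping 153.0272.
Round 1 (the plaintiff proposes): the defendant can get 153.0272 next round, worth 0.76 × 153.0272 = 116.300672 now; the plaintiff offers that and keeps 83.699328.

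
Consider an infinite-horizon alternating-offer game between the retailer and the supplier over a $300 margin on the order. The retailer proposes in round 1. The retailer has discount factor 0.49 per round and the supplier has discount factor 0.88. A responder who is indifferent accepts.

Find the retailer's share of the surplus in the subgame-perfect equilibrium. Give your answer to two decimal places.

Let x be the retailer's share when the retailer proposes and y be the supplier's share when the supplier proposes.
The supplier accepts iff offered ≥ 0.88·y, so x = 300 − 0.88y. Symmetrically y = 300 − 0.49x.
Substituting: x = 300 − 0.88(300 − 0.49x), giving x(1 − 0.49·0.88) = 300(1 − 0.88).
So x = 300 × 0.12 / 0.5688 ≈ 63.2911, and the supplier receives 300 − x ≈ 236.7089.

63.29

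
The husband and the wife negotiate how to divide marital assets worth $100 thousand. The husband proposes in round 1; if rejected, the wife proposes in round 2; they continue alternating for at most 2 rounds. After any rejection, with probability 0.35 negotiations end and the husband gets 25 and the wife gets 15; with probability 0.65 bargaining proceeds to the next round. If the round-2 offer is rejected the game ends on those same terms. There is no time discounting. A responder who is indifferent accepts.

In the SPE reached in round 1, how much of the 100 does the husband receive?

46

Round 2 (the wife proposes): the husband gets 25 if talks fail, so the wife offers 25 and keeps 75.
Round 1 (the husband proposes): rejecting gives the wife an expected 0.65 × 75 + 0.35 × 15 = 54, so the husband offers 54, keeping 46.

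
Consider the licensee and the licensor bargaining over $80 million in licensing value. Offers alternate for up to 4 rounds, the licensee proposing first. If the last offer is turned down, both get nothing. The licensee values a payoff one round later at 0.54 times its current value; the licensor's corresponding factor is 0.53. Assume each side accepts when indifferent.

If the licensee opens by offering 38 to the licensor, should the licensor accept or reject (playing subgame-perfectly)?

Accept

Work out the licensor's continuation value if the offer is rejected.
Round 4 (the licensor proposes): the licensee will accept anything ≥ 0, so the licensor offers 0 and keeps 80.
Round 3 (the licensee proposes): the licensor can get 80 next round, worth 0.53 × 80 = 42.4 now. The licensee offers 42.4 and keeps 80 − 42.4 = 37.6.
Round 2 (the licensor proposes): the licensee can get 37.6 next round, worth 0.54 × 37.6 = 20.304 now; the licensor offers that and keeps 59.696.
So by rejecting in round 1, the licensor gets 59.696 next round, worth 0.53 × 59.696 = 31.63888 now.
Offer 38 ≥ 31.63888, so the licensor accepts.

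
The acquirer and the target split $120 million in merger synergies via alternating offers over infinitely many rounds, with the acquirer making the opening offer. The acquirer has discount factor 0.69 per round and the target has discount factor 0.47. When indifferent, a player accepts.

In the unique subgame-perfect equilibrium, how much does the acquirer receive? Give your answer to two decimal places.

Let x be the acquirer's share when the acquirer proposes and y be the target's share when the target proposes.
The target accepts iff offered ≥ 0.47·y, so x = 120 − 0.47y. Symmetrically y = 120 − 0.69x.
Substituting: x = 120 − 0.47(120 − 0.69x), giving x(1 − 0.69·0.47) = 120(1 − 0.47).
So x = 120 × 0.53 / 0.6757 ≈ 94.1246, and the target receives 120 − x ≈ 25.8754.

94.12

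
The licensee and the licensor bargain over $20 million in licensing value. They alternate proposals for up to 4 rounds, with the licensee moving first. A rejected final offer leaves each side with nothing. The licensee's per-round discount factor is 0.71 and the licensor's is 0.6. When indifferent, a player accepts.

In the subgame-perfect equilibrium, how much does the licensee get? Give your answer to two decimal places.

Solve by backward induction from round 4.
Round 4 (the licensor proposes): rejection yields 0 for the licensee; the licensor offers 0 and keeps 20.
Round 3 (the licensee proposes): the licensor can get 20 next round, worth 0.6 × 20 = 12 now; the licensee offers that and keeps 8.
Round 2 (the licensor proposes): the licensee can get 8 next round, worth 0.71 × 8 = 5.68 now. The licensor offers 5.68 and keeps 20 − 5.68 = 14.32.
Round 1 (the licensee proposes): the licensor can get 14.32 next round, worth 0.6 × 14.32 = 8.592 now. The licensee offers 8.592 and keeps 20 − 8.592 = 11.408.

11.41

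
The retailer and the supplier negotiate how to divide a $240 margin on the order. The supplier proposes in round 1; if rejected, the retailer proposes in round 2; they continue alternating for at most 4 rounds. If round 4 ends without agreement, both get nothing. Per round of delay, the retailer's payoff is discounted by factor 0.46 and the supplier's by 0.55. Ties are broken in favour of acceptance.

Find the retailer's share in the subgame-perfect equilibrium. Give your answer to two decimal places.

Round 4 (the retailer proposes): rejection yields 0 for the supplier; the retailer offers 0 and keeps 240.
Round 3 (the supplier proposes): the retailer can get 240 next round, worth 0.46 × 240 = 110.4 now. The supplier offers 110.4 and keeps 240 − 110.4 = 129.6.
Round 2 (the retailer proposes): the supplier can get 129.6 next round, worth 0.55 × 129.6 = 71.28 now, so the retailer offers 71.28, keeping 168.72.
Round 1 (the supplier proposes): the retailer can get 168.72 next round, worth 0.46 × 168.72 = 77.6112 now. The supplier offers 77.6112 and keeps 240 − 77.6112 = 162.3888.

77.61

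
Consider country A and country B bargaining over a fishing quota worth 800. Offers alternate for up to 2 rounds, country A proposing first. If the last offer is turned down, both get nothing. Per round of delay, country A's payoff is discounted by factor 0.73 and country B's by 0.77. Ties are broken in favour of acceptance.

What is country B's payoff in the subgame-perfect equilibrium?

616

Round 2 (country B proposes): rejection yields 0 for country A; country B offers 0 and keeps 800.
Round 1 (country A proposes): country B can get 800 next round, worth 0.77 × 800 = 616 now; country A offers that and keeps 184.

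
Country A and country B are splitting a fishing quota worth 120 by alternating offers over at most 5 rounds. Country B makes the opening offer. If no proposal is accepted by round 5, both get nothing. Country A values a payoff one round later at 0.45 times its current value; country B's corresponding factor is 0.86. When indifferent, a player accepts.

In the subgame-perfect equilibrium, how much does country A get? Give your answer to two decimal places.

Round 5 (country B proposes): country A will accept anything ≥ 0, so country B offers 0 and keeps 120.
Round 4 (country A proposes): country B can get 120 next round, worth 0.86 × 120 = 103.2 now; country A offers that and keeps 16.8.
Round 3 (country B proposes): country A can get 16.8 next round, worth 0.45 × 16.8 = 7.56 now, so country B offers 7.56, keeping 112.44.
Round 2 (country A proposes): country B can get 112.44 next round, worth 0.86 × 112.44 = 96.6984 now. Country A offers 96.6984 and keeps 120 − 96.6984 = 23.3016.
Round 1 (country B proposes): country A can get 23.3016 next round, worth 0.45 × 23.3016 = 10.48572 now; country B offers that and keeps 109.51428.

10.49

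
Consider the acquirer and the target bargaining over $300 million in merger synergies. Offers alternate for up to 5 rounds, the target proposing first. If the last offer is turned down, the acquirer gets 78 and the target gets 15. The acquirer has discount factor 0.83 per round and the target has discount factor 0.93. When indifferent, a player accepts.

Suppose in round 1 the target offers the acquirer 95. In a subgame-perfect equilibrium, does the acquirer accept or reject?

Accept

Round 5 (the target proposes): the acquirer gets 78 if talks fail, so the target offers 78 and keeps 222.
Round 4 (the acquirer proposes): the target can get 222 next round, worth 0.93 × 222 = 206.46 now; the acquirer offers that and keeps 93.54.
Round 3 (the target proposes): the acquirer can get 93.54 next round, worth 0.83 × 93.54 = 77.6382 now, so the target offers 77.6382, keeping 222.3618.
Round 2 (the acquirer proposes): the target can get 222.3618 next round, worth 0.93 × 222.3618 = 206.796474 now; the acquirer offers that and keeps 93.203526.
So by rejecting in round 1, the acquirer gets 93.203526 next round, worth 0.83 × 93.203526 = 77.35892658 now.
Offer 95 ≥ 77.35892658, so the acquirer accepts.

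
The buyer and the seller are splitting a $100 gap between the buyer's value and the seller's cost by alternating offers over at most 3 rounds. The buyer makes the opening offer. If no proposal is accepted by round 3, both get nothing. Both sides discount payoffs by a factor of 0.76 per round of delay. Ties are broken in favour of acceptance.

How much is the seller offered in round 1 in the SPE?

18.24

By backward induction:
Round 3 (the buyer proposes): rejection yields 0 for the seller; the buyer offers 0 and keeps 100.
Round 2 (the seller proposes): the buyer can get 100 next round, worth 0.76 × 100 = 76 now; the seller offers that and keeps 24.
Round 1 (the buyer proposes): the seller can get 24 next round, worth 0.76 × 24 = 18.24 now, so the buyer offers 18.24, keeping 81.76.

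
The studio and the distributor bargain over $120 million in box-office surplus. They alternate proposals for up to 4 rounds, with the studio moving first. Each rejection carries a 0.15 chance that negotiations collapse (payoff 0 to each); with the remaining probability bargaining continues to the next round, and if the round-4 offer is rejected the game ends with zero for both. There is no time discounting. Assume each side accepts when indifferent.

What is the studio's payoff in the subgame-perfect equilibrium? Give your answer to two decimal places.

31.01

Round 4 (the distributor proposes): the studio will accept anything ≥ 0, so the distributor offers 0 and keeps 120.
Round 3 (the studio proposes): rejecting gives the distributor an expected 0.85 × 120 = 102. The studio offers 102 and keeps 120 − 102 = 18.
Round 2 (the distributor proposes): rejecting gives the studio an expected 0.85 × 18 = 15.3. The distributor offers 15.3 and keeps 120 − 15.3 = 104.7.
Round 1 (the studio proposes): rejecting gives the distributor an expected 0.85 × 104.7 = 88.995; the studio offers that and keeps 31.005.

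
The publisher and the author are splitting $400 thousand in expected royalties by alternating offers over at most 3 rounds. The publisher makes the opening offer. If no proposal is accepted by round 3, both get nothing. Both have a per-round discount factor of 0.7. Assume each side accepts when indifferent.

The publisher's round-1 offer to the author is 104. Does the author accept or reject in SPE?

Work out the author's continuation value if the offer is rejected.
Round 3 (the publisher proposes): the author will accept anything ≥ 0, so the publisher offers 0 and keeps 400.
Round 2 (the author proposes): the publisher can get 400 next round, worth 0.7 × 400 = 280 now, so the author offers 280, keeping 120.
So by rejecting in round 1, the author gets 120 next round, worth 0.7 × 120 = 84 now.
Offer 104 ≥ 84, so the author accepts.

Accept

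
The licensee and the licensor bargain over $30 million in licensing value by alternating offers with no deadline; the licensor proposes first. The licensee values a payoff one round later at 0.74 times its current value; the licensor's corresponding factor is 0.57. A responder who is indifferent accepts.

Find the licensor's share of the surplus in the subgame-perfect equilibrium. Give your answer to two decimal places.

Let x be the licensor's share when the licensor proposes and y be the licensee's share when the licensee proposes.
The licensee accepts iff offered ≥ 0.74·y, so x = 30 − 0.74y. Symmetrically y = 30 − 0.57x.
Substituting: x = 30 − 0.74(30 − 0.57x), giving x(1 − 0.57·0.74) = 30(1 − 0.74).
So x = 30 × 0.26 / 0.5782 ≈ 13.4901, and the licensee receives 30 − x ≈ 16.5099.

13.49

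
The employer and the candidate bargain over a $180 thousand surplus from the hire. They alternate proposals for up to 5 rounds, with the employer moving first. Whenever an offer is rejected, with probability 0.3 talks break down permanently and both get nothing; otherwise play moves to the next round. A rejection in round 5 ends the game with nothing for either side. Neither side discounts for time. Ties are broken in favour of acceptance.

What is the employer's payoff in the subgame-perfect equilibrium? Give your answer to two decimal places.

By backward induction:
Round 5 (the employer proposes): rejection yields 0 for the candidate; the employer offers 0 and keeps 180.
Round 4 (the candidate proposes): rejecting gives the employer an expected 0.7 × 180 = 126; the candidate offers that and keeps 54.
Round 3 (the employer proposes): rejecting gives the candidate an expected 0.7 × 54 = 37.8; the employer offers that and keeps 142.2.
Round 2 (the candidate proposes): rejecting gives the employer an expected 0.7 × 142.2 = 99.54, so the candidate offers 99.54, keeping 80.46.
Round 1 (the employer proposes): rejecting gives the candidate an expected 0.7 × 80.46 = 56.322; the employer offers that and keeps 123.678.

123.68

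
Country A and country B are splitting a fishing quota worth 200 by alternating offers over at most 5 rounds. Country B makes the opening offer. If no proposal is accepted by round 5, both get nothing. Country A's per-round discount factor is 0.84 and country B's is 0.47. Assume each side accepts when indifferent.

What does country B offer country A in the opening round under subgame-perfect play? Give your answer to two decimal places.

Round 5 (country B proposes): country A will accept anything ≥ 0, so country B offers 0 and keeps 200.
Round 4 (country A proposes): country B can get 200 next round, worth 0.47 × 200 = 94 now, so country A offers 94, keeping 106.
Round 3 (country B proposes): country A can get 106 next round, worth 0.84 × 106 = 89.04 now; country B offers that and keeps 110.96.
Round 2 (country A proposes): country B can get 110.96 next round, worth 0.47 × 110.96 = 52.1512 now; country A offers that and keeps 147.8488.
Round 1 (country B proposes): country A can get 147.8488 next round, worth 0.84 × 147.8488 = 124.192992 now. Country B offers 124.192992 and keeps 200 − 124.192992 = 75.807008.

124.19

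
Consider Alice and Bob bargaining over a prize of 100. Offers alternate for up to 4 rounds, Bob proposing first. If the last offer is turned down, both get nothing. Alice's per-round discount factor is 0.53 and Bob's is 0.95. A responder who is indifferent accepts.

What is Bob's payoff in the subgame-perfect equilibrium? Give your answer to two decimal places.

Round 4 (Alice proposes): Bob will accept anything ≥ 0, so Alice offers 0 and keeps 100.
Round 3 (Bob proposes): Alice can get 100 next round, worth 0.53 × 100 = 53 now; Bob offers that and keeps 47.
Round 2 (Alice proposes): Bob can get 47 next round, worth 0.95 × 47 = 44.65 now, so Alice offers 44.65, keeping 55.35.
Round 1 (Bob proposes): Alice can get 55.35 next round, worth 0.53 × 55.35 = 29.3355 now, so Bob offers 29.3355, keeping 70.6645.

70.66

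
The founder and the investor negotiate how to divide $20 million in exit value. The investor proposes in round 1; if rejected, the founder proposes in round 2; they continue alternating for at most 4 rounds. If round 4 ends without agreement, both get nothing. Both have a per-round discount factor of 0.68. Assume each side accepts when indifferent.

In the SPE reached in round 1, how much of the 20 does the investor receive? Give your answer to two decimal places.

Round 4 (the founder proposes): the investor will accept anything ≥ 0, so the founder offers 0 and keeps 20.
Round 3 (the investor proposes): the founder can get 20 next round, worth 0.68 × 20 = 13.6 now; the investor offers that and keeps 6.4.
Round 2 (the founder proposes): the investor can get 6.4 next round, worth 0.68 × 6.4 = 4.352 now; the founder offers that and keeps 15.648.
Round 1 (the investor proposes): the founder can get 15.648 next round, worth 0.68 × 15.648 = 10.64064 now, so the investor offers 10.64064, keeping 9.35936.

9.36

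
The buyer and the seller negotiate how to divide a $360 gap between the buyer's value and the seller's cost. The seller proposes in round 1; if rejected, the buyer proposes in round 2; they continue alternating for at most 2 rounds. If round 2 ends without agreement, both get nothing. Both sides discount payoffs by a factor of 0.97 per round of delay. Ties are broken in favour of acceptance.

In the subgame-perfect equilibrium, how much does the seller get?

10.8

Work backward from the last round.
Round 2 (the buyer proposes): the seller will accept anything ≥ 0, so the buyer offers 0 and keeps 360.
Round 1 (the seller proposes): the buyer can get 360 next round, worth 0.97 × 360 = 349.2 now, so the seller offers 349.2, keeping 10.8.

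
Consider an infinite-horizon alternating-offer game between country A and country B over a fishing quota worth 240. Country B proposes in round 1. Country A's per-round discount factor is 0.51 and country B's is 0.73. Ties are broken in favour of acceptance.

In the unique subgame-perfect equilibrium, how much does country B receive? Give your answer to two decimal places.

187.35

Let x be country B's share when country B proposes and y be country A's share when country A proposes.
Country A accepts iff offered ≥ 0.51·y, so x = 240 − 0.51y. Symmetrically y = 240 − 0.73x.
Substituting: x = 240 − 0.51(240 − 0.73x), giving x(1 − 0.73·0.51) = 240(1 − 0.51).
So x = 240 × 0.49 / 0.6277 ≈ 187.3506, and country A receives 240 − x ≈ 52.6494.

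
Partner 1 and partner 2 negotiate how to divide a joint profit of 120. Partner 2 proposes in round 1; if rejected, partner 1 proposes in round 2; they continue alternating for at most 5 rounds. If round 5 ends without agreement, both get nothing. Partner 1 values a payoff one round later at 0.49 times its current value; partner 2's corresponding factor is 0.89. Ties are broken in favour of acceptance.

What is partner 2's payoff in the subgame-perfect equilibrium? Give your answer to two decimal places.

110.71

Round 5 (partner 2 proposes): rejection yields 0 for partner 1; partner 2 offers 0 and keeps 120.
Round 4 (partner 1 proposes): partner 2 can get 120 next round, worth 0.89 × 120 = 106.8 now; partner 1 offers that and keeps 13.2.
Round 3 (partner 2 proposes): partner 1 can get 13.2 next round, worth 0.49 × 13.2 = 6.468 now; partner 2 offers that and keeps 113.532.
Round 2 (partner 1 proposes): partner 2 can get 113.532 next round, worth 0.89 × 113.532 = 101.04348 now, so partner 1 offers 101.04348, keeping 18.95652.
Round 1 (partner 2 proposes): partner 1 can get 18.95652 next round, worth 0.49 × 18.95652 = 9.2886948 now; partner 2 offers that and keeps 110.7113052.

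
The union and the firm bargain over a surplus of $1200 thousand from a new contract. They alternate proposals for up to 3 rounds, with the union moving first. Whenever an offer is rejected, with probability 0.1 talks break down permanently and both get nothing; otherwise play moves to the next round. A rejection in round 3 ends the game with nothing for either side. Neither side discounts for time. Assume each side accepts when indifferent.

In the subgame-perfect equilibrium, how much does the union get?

By backward induction:
Round 3 (the union proposes): rejection yields 0 for the firm; the union offers 0 and keeps 1200.
Round 2 (the firm proposes): rejecting gives the union an expected 0.9 × 1200 = 1080, so the firm offers 1080, keeping 120.
Round 1 (the union proposes): rejecting gives the firm an expected 0.9 × 120 = 108, so the union offers 108, keeping 1092.

1092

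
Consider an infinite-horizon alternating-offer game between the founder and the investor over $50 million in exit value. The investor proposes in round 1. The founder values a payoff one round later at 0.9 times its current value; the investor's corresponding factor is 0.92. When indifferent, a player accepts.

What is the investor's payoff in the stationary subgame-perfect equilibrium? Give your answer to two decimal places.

29.07

When the investor proposes, the founder accepts any offer worth at least 0.9 times what the founder would get by proposing next round; and vice versa.
This gives x = 50 − 0.9y and y = 50 − 0.92x, where x and y are each side's share when it proposes.
Hence (1 − 0.9·0.92)x = 50(1 − 0.9), i.e. 0.172·x = 5.
x ≈ 29.0698; the founder's share is 50 − x ≈ 20.9302.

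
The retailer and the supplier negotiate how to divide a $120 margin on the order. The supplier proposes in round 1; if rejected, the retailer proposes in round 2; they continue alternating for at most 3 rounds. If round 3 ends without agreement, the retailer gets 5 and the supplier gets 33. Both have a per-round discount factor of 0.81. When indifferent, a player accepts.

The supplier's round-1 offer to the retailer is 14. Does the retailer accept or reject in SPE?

Work out the retailer's continuation value if the offer is rejected.
Round 3 (the supplier proposes): the retailer gets 5 if talks fail, so the supplier offers 5 and keeps 115.
Round 2 (the retailer proposes): the supplier can get 115 next round, worth 0.81 × 115 = 93.15 now; the retailer offers that and keeps 26.85.
So by rejecting in round 1, the retailer gets 26.85 next round, worth 0.81 × 26.85 = 21.7485 now.
Offer 14 < 21.7485, so the retailer rejects.

Reject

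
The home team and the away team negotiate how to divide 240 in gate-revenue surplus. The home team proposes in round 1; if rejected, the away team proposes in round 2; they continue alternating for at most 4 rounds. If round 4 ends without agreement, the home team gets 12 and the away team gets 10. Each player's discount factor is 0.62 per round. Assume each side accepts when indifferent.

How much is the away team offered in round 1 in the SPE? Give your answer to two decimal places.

110.88

By backward induction:
Round 4 (the away team proposes): the home team gets 12 if talks fail, so the away team offers 12 and keeps 228.
Round 3 (the home team proposes): the away team can get 228 next round, worth 0.62 × 228 = 141.36 now; the home team offers that and keeps 98.64.
Round 2 (the away team proposes): the home team can get 98.64 next round, worth 0.62 × 98.64 = 61.1568 now. The away team offers 61.1568 and keeps 240 − 61.1568 = 178.8432.
Round 1 (the home team proposes): the away team can get 178.8432 next round, worth 0.62 × 178.8432 = 110.882784 now, so the home team offers 110.882784, keeping 129.117216.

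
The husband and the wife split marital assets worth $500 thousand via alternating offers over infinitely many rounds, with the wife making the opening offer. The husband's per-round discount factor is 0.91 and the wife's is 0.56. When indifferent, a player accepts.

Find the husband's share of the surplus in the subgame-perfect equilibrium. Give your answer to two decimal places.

In a stationary SPE each proposer offers the other exactly their discounted continuation value.
If the wife keeps x when proposing and the husband keeps y when proposing, then x = 500 − 0.91y and y = 500 − 0.56x.
Solving: x = 500(1 − 0.91) / (1 − 0.56·0.91) = 45 / 0.4904 ≈ 91.7618.
The husband gets 500 − 91.7618 ≈ 408.2382.

408.24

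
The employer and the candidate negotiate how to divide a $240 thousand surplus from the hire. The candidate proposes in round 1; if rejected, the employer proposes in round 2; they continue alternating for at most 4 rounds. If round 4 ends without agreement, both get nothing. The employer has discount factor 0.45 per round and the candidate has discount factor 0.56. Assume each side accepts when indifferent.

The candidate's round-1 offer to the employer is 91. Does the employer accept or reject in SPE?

Accept

Round 4 (the employer proposes): rejection yields 0 for the candidate; the employer offers 0 and keeps 240.
Round 3 (the candidate proposes): the employer can get 240 next round, worth 0.45 × 240 = 108 now, so the candidate offers 108, keeping 132.
Round 2 (the employer proposes): the candidate can get 132 next round, worth 0.56 × 132 = 73.92 now; the employer offers that and keeps 166.08.
So by rejecting in round 1, the employer gets 166.08 next round, worth 0.45 × 166.08 = 74.736 now.
Offer 91 ≥ 74.736, so the employer accepts.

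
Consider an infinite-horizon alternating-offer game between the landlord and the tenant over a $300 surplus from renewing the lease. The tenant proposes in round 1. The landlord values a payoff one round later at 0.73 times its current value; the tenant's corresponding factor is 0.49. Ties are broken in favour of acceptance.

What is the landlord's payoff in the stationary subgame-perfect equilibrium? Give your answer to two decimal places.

In a stationary SPE each proposer offers the other exactly their discounted continuation value.
If the tenant keeps x when proposing and the landlord keeps y when proposing, then x = 300 − 0.73y and y = 300 − 0.49x.
Solving: x = 300(1 − 0.73) / (1 − 0.49·0.73) = 81 / 0.6423 ≈ 126.1093.
The landlord gets 300 − 126.1093 ≈ 173.8907.

173.89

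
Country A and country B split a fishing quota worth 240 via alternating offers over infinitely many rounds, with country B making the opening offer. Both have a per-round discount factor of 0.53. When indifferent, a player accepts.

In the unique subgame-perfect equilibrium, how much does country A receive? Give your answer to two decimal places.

83.14

When country B proposes, country A accepts any offer worth at least 0.53 times what country A would get by proposing next round; and vice versa.
This gives x = 240 − 0.53y and y = 240 − 0.53x, where x and y are each side's share when it proposes.
Hence (1 − 0.53·0.53)x = 240(1 − 0.53), i.e. 0.7191·x = 112.8.
x ≈ 156.8627; country A's share is 240 − x ≈ 83.1373.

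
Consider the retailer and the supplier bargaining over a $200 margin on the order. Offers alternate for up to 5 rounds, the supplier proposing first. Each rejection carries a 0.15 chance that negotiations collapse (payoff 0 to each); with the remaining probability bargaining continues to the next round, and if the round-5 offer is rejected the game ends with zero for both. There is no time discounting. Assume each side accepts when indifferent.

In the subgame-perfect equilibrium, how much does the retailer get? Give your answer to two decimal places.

43.92

By backward induction:
Round 5 (the supplier proposes): the retailer will accept anything ≥ 0, so the supplier offers 0 and keeps 200.
Round 4 (the retailer proposes): rejecting gives the supplier an expected 0.85 × 200 = 170, so the retailer offers 170, keeping 30.
Round 3 (the supplier proposes): rejecting gives the retailer an expected 0.85 × 30 = 25.5. The supplier offers 25.5 and keeps 200 − 25.5 = 174.5.
Round 2 (the retailer proposes): rejecting gives the supplier an expected 0.85 × 174.5 = 148.325. The retailer offers 148.325 and keeps 200 − 148.325 = 51.675.
Round 1 (the supplier proposes): rejecting gives the retailer an expected 0.85 × 51.675 = 43.92375. The supplier offers 43.92375 and keeps 200 − 43.92375 = 156.07625.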